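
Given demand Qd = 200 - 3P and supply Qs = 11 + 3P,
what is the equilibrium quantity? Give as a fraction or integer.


First find equilibrium price:
200 - 3P = 11 + 3P
P* = 189/6 = 63/2
Then substitute into demand:
Q* = 200 - 3 * 63/2 = 211/2

211/2


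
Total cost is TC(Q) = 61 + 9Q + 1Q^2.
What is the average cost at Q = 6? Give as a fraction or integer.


TC(6) = 61 + 9*6 + 1*6^2
TC(6) = 61 + 54 + 36 = 151
AC = TC/Q = 151/6 = 151/6

151/6


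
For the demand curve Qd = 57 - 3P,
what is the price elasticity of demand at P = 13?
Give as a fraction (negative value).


dQ/dP = -3
At P = 13: Q = 57 - 3*13 = 18
E = (dQ/dP)(P/Q) = (-3)(13/18) = -13/6

-13/6


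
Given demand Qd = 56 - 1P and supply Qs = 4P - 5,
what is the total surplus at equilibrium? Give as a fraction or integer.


Find equilibrium: 56 - 1P = 4P - 5
56 + 5 = 5P
P* = 61/5 = 61/5
Q* = 4*61/5 - 5 = 219/5
Inverse demand: P = 56 - Q/1, so P_max = 56
Inverse supply: P = 5/4 + Q/4, so P_min = 5/4
CS = (1/2) * 219/5 * (56 - 61/5) = 47961/50
PS = (1/2) * 219/5 * (61/5 - 5/4) = 47961/200
TS = CS + PS = 47961/50 + 47961/200 = 47961/40

47961/40


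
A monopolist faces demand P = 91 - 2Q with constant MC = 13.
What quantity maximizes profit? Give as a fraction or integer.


TR = P*Q = (91 - 2Q)Q = 91Q - 2Q^2
MR = dTR/dQ = 91 - 4Q
Set MR = MC:
91 - 4Q = 13
78 = 4Q
Q* = 78/4 = 39/2

39/2


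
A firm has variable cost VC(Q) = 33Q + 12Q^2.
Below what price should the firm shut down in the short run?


AVC(Q) = VC(Q)/Q = 33 + 12Q
AVC is increasing in Q, so minimum AVC is at Q -> 0+.
Min AVC = 33
The firm should shut down if P < 33.

33


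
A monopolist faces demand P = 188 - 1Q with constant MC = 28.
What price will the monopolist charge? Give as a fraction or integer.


MR = 188 - 2Q
Set MR = MC: 188 - 2Q = 28
Q* = 80
Substitute into demand:
P* = 188 - 1*80 = 108

108


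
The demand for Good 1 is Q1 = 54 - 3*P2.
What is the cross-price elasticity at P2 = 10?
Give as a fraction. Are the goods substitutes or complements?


dQ1/dP2 = -3
At P2 = 10: Q1 = 54 - 3*10 = 24
Exy = (dQ1/dP2)(P2/Q1) = -3 * 10 / 24 = -5/4
Since Exy < 0, the goods are complements.

-5/4 (complements)


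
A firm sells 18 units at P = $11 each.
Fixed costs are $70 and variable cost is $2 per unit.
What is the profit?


Total Revenue = P * Q = 11 * 18 = $198
Total Cost = FC + VC*Q = 70 + 2*18 = $106
Profit = TR - TC = 198 - 106 = $92

$92


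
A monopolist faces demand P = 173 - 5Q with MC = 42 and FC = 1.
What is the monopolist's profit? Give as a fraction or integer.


MR = MC: 173 - 10Q = 42
Q* = 131/10
P* = 173 - 5*131/10 = 215/2
Profit = (P* - MC)*Q* - FC
= (215/2 - 42)*131/10 - 1
= 131/2*131/10 - 1
= 17161/20 - 1 = 17141/20

17141/20


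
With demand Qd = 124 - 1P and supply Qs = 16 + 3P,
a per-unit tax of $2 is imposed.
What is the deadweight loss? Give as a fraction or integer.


Pre-tax equilibrium quantity: Q* = 97
Post-tax equilibrium quantity: Q_tax = 191/2
Reduction in quantity: Q* - Q_tax = 3/2
DWL = (1/2) * tax * (Q* - Q_tax)
DWL = (1/2) * 2 * 3/2 = 3/2

3/2


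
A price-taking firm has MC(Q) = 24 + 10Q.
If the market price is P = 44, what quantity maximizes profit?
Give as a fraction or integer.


In perfect competition, profit is maximized where P = MC.
44 = 24 + 10Q
20 = 10Q
Q* = 20/10 = 2

2


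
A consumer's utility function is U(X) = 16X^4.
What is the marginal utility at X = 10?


MU = dU/dX = 16*4*X^(4-1)
MU = 64*X^3
At X = 10:
MU = 64 * 10^3
MU = 64 * 1000 = 64000

64000


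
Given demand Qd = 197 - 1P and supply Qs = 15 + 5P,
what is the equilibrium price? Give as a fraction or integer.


At equilibrium, Qd = Qs.
197 - 1P = 15 + 5P
197 - 15 = 1P + 5P
182 = 6P
P* = 182/6 = 91/3

91/3


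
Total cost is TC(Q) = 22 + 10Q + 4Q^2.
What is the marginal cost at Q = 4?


MC = dTC/dQ = 10 + 2*4*Q
At Q = 4:
MC = 10 + 8*4
MC = 10 + 32 = 42

42


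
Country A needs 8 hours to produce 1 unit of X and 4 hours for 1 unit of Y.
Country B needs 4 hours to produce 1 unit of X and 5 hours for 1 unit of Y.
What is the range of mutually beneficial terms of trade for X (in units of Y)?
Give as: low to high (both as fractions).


Opportunity cost of X for Country A = hours_X / hours_Y = 8/4 = 2 units of Y
Opportunity cost of X for Country B = hours_X / hours_Y = 4/5 = 4/5 units of Y
Terms of trade must be between the two opportunity costs.
Range: 4/5 to 2

4/5 to 2


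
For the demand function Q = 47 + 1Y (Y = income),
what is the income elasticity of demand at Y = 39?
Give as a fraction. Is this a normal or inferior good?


dQ/dY = 1
At Y = 39: Q = 47 + 1*39 = 86
Ey = (dQ/dY)(Y/Q) = 1 * 39 / 86 = 39/86
Since Ey > 0, this is a normal good.

39/86 (normal good)


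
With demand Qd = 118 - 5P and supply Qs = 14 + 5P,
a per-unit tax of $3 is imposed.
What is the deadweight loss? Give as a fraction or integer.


Pre-tax equilibrium quantity: Q* = 66
Post-tax equilibrium quantity: Q_tax = 117/2
Reduction in quantity: Q* - Q_tax = 15/2
DWL = (1/2) * tax * (Q* - Q_tax)
DWL = (1/2) * 3 * 15/2 = 45/4

45/4


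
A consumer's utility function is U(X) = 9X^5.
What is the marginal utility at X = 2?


MU = dU/dX = 9*5*X^(5-1)
MU = 45*X^4
At X = 2:
MU = 45 * 2^4
MU = 45 * 16 = 720

720


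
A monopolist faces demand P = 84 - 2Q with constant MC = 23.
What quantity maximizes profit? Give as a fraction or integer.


TR = P*Q = (84 - 2Q)Q = 84Q - 2Q^2
MR = dTR/dQ = 84 - 4Q
Set MR = MC:
84 - 4Q = 23
61 = 4Q
Q* = 61/4 = 61/4

61/4


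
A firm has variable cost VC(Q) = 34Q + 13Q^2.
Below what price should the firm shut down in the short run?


AVC(Q) = VC(Q)/Q = 34 + 13Q
AVC is increasing in Q, so minimum AVC is at Q -> 0+.
Min AVC = 34
The firm should shut down if P < 34.

34


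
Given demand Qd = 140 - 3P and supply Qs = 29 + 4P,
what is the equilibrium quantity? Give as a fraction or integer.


First find equilibrium price:
140 - 3P = 29 + 4P
P* = 111/7 = 111/7
Then substitute into demand:
Q* = 140 - 3 * 111/7 = 647/7

647/7


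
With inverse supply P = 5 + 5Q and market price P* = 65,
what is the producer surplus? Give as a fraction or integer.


Minimum supply price (at Q=0): P_min = 5
Quantity supplied at P* = 65:
Q* = (65 - 5)/5 = 12
PS = (1/2) * Q* * (P* - P_min)
PS = (1/2) * 12 * (65 - 5)
PS = (1/2) * 12 * 60 = 360

360


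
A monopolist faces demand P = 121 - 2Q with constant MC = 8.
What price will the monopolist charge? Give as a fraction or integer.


MR = 121 - 4Q
Set MR = MC: 121 - 4Q = 8
Q* = 113/4
Substitute into demand:
P* = 121 - 2*113/4 = 129/2

129/2


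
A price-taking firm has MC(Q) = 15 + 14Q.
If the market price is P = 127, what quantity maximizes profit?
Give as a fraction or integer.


In perfect competition, profit is maximized where P = MC.
127 = 15 + 14Q
112 = 14Q
Q* = 112/14 = 8

8


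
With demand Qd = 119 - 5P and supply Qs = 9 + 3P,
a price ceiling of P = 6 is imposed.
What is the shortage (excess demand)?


At P = 6:
Qd = 119 - 5*6 = 89
Qs = 9 + 3*6 = 27
Shortage = Qd - Qs = 89 - 27 = 62

62


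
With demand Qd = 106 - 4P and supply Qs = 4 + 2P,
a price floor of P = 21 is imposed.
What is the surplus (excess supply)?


At P = 21:
Qd = 106 - 4*21 = 22
Qs = 4 + 2*21 = 46
Surplus = Qs - Qd = 46 - 22 = 24

24


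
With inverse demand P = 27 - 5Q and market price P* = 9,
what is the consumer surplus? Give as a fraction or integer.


Maximum willingness to pay (at Q=0): P_max = 27
Quantity demanded at P* = 9:
Q* = (27 - 9)/5 = 18/5
CS = (1/2) * Q* * (P_max - P*)
CS = (1/2) * 18/5 * (27 - 9)
CS = (1/2) * 18/5 * 18 = 162/5

162/5


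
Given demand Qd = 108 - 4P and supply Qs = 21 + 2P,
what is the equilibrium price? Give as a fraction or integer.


At equilibrium, Qd = Qs.
108 - 4P = 21 + 2P
108 - 21 = 4P + 2P
87 = 6P
P* = 87/6 = 29/2

29/2


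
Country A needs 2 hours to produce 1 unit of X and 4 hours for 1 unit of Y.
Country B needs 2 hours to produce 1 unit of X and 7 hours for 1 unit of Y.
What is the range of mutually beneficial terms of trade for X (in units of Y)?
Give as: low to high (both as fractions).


Opportunity cost of X for Country A = hours_X / hours_Y = 2/4 = 1/2 units of Y
Opportunity cost of X for Country B = hours_X / hours_Y = 2/7 = 2/7 units of Y
Terms of trade must be between the two opportunity costs.
Range: 2/7 to 1/2

2/7 to 1/2


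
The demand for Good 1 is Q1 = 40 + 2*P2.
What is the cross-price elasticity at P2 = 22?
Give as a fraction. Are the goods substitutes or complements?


dQ1/dP2 = 2
At P2 = 22: Q1 = 40 + 2*22 = 84
Exy = (dQ1/dP2)(P2/Q1) = 2 * 22 / 84 = 11/21
Since Exy > 0, the goods are substitutes.

11/21 (substitutes)


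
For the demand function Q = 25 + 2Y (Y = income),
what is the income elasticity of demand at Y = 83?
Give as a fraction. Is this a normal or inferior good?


dQ/dY = 2
At Y = 83: Q = 25 + 2*83 = 191
Ey = (dQ/dY)(Y/Q) = 2 * 83 / 191 = 166/191
Since Ey > 0, this is a normal good.

166/191 (normal good)


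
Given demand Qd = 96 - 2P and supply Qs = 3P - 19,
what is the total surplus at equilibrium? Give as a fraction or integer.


Find equilibrium: 96 - 2P = 3P - 19
96 + 19 = 5P
P* = 115/5 = 23
Q* = 3*23 - 19 = 50
Inverse demand: P = 48 - Q/2, so P_max = 48
Inverse supply: P = 19/3 + Q/3, so P_min = 19/3
CS = (1/2) * 50 * (48 - 23) = 625
PS = (1/2) * 50 * (23 - 19/3) = 1250/3
TS = CS + PS = 625 + 1250/3 = 3125/3

3125/3


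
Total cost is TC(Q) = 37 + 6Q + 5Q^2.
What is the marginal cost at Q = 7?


MC = dTC/dQ = 6 + 2*5*Q
At Q = 7:
MC = 6 + 10*7
MC = 6 + 70 = 76

76


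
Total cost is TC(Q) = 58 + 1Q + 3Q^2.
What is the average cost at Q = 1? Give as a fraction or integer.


TC(1) = 58 + 1*1 + 3*1^2
TC(1) = 58 + 1 + 3 = 62
AC = TC/Q = 62/1 = 62

62


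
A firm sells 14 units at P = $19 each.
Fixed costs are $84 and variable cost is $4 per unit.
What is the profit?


Total Revenue = P * Q = 19 * 14 = $266
Total Cost = FC + VC*Q = 84 + 4*14 = $140
Profit = TR - TC = 266 - 140 = $126

$126


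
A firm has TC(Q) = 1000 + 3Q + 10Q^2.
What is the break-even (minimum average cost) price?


AC(Q) = 1000/Q + 3 + 10Q
To minimize: dAC/dQ = -1000/Q^2 + 10 = 0
Q^2 = 1000/10 = 100
Q* = 10
Min AC = 1000/10 + 3 + 10*10
Min AC = 100 + 3 + 100 = 203

203


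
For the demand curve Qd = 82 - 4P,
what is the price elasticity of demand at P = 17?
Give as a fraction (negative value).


dQ/dP = -4
At P = 17: Q = 82 - 4*17 = 14
E = (dQ/dP)(P/Q) = (-4)(17/14) = -34/7

-34/7


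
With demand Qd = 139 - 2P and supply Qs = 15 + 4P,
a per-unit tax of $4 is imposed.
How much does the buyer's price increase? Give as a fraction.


With a per-unit tax, the buyer's price increase depends on relative slopes.
Supply slope: d = 4, Demand slope: b = 2
Buyer's price increase = d * tax / (b + d)
= 4 * 4 / (2 + 4)
= 16 / 6 = 8/3

8/3


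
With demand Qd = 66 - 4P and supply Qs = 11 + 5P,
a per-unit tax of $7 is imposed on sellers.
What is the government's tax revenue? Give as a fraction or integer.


With tax on sellers, new supply: Qs' = 11 + 5(P - 7)
= 5P - 24
New equilibrium quantity:
Q_new = 26
Tax revenue = tax * Q_new = 7 * 26 = 182

182


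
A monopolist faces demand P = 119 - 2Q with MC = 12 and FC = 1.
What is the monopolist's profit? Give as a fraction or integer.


MR = MC: 119 - 4Q = 12
Q* = 107/4
P* = 119 - 2*107/4 = 131/2
Profit = (P* - MC)*Q* - FC
= (131/2 - 12)*107/4 - 1
= 107/2*107/4 - 1
= 11449/8 - 1 = 11441/8

11441/8


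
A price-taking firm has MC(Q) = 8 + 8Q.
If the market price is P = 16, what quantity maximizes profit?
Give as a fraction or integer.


In perfect competition, profit is maximized where P = MC.
16 = 8 + 8Q
8 = 8Q
Q* = 8/8 = 1

1


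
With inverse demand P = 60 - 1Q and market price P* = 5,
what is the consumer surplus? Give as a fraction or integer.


Maximum willingness to pay (at Q=0): P_max = 60
Quantity demanded at P* = 5:
Q* = (60 - 5)/1 = 55
CS = (1/2) * Q* * (P_max - P*)
CS = (1/2) * 55 * (60 - 5)
CS = (1/2) * 55 * 55 = 3025/2

3025/2


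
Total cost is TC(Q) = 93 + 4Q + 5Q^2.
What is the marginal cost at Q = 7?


MC = dTC/dQ = 4 + 2*5*Q
At Q = 7:
MC = 4 + 10*7
MC = 4 + 70 = 74

74


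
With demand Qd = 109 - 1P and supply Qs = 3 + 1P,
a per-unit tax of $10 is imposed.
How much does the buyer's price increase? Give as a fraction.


With a per-unit tax, the buyer's price increase depends on relative slopes.
Supply slope: d = 1, Demand slope: b = 1
Buyer's price increase = d * tax / (b + d)
= 1 * 10 / (1 + 1)
= 10 / 2 = 5

5


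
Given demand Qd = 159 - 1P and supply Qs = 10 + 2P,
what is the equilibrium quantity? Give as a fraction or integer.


First find equilibrium price:
159 - 1P = 10 + 2P
P* = 149/3 = 149/3
Then substitute into demand:
Q* = 159 - 1 * 149/3 = 328/3

328/3


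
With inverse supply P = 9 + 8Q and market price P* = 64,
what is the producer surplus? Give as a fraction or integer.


Minimum supply price (at Q=0): P_min = 9
Quantity supplied at P* = 64:
Q* = (64 - 9)/8 = 55/8
PS = (1/2) * Q* * (P* - P_min)
PS = (1/2) * 55/8 * (64 - 9)
PS = (1/2) * 55/8 * 55 = 3025/16

3025/16


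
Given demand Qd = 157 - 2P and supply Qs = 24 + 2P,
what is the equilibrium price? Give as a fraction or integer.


At equilibrium, Qd = Qs.
157 - 2P = 24 + 2P
157 - 24 = 2P + 2P
133 = 4P
P* = 133/4 = 133/4

133/4


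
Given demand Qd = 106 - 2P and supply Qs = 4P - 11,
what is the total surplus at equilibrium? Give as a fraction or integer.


Find equilibrium: 106 - 2P = 4P - 11
106 + 11 = 6P
P* = 117/6 = 39/2
Q* = 4*39/2 - 11 = 67
Inverse demand: P = 53 - Q/2, so P_max = 53
Inverse supply: P = 11/4 + Q/4, so P_min = 11/4
CS = (1/2) * 67 * (53 - 39/2) = 4489/4
PS = (1/2) * 67 * (39/2 - 11/4) = 4489/8
TS = CS + PS = 4489/4 + 4489/8 = 13467/8

13467/8


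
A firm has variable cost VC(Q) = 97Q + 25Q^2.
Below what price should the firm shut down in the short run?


AVC(Q) = VC(Q)/Q = 97 + 25Q
AVC is increasing in Q, so minimum AVC is at Q -> 0+.
Min AVC = 97
The firm should shut down if P < 97.

97


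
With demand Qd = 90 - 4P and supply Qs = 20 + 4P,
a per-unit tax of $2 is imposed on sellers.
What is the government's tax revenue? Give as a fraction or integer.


With tax on sellers, new supply: Qs' = 20 + 4(P - 2)
= 12 + 4P
New equilibrium quantity:
Q_new = 51
Tax revenue = tax * Q_new = 2 * 51 = 102

102


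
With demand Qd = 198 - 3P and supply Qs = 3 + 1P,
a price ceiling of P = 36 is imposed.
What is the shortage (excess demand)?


At P = 36:
Qd = 198 - 3*36 = 90
Qs = 3 + 1*36 = 39
Shortage = Qd - Qs = 90 - 39 = 51

51


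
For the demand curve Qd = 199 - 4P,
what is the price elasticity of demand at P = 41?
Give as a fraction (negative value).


dQ/dP = -4
At P = 41: Q = 199 - 4*41 = 35
E = (dQ/dP)(P/Q) = (-4)(41/35) = -164/35

-164/35


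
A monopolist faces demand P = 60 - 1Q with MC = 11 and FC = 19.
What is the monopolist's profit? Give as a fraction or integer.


MR = MC: 60 - 2Q = 11
Q* = 49/2
P* = 60 - 1*49/2 = 71/2
Profit = (P* - MC)*Q* - FC
= (71/2 - 11)*49/2 - 19
= 49/2*49/2 - 19
= 2401/4 - 19 = 2325/4

2325/4


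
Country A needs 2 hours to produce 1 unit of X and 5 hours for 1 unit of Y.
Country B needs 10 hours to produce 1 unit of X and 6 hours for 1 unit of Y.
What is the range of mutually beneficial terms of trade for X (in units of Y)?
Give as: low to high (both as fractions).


Opportunity cost of X for Country A = hours_X / hours_Y = 2/5 = 2/5 units of Y
Opportunity cost of X for Country B = hours_X / hours_Y = 10/6 = 5/3 units of Y
Terms of trade must be between the two opportunity costs.
Range: 2/5 to 5/3

2/5 to 5/3


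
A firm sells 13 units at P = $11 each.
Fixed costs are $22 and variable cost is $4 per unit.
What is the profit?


Total Revenue = P * Q = 11 * 13 = $143
Total Cost = FC + VC*Q = 22 + 4*13 = $74
Profit = TR - TC = 143 - 74 = $69

$69


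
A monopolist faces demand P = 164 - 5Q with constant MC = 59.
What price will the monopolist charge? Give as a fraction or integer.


MR = 164 - 10Q
Set MR = MC: 164 - 10Q = 59
Q* = 21/2
Substitute into demand:
P* = 164 - 5*21/2 = 223/2

223/2


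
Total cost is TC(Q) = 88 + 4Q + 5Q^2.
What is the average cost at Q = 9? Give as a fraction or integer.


TC(9) = 88 + 4*9 + 5*9^2
TC(9) = 88 + 36 + 405 = 529
AC = TC/Q = 529/9 = 529/9

529/9


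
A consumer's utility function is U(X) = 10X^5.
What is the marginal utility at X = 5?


MU = dU/dX = 10*5*X^(5-1)
MU = 50*X^4
At X = 5:
MU = 50 * 5^4
MU = 50 * 625 = 31250

31250


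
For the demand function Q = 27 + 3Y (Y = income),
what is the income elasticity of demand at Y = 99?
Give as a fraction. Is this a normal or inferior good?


dQ/dY = 3
At Y = 99: Q = 27 + 3*99 = 324
Ey = (dQ/dY)(Y/Q) = 3 * 99 / 324 = 11/12
Since Ey > 0, this is a normal good.

11/12 (normal good)


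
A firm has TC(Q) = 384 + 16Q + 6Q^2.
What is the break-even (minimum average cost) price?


AC(Q) = 384/Q + 16 + 6Q
To minimize: dAC/dQ = -384/Q^2 + 6 = 0
Q^2 = 384/6 = 64
Q* = 8
Min AC = 384/8 + 16 + 6*8
Min AC = 48 + 16 + 48 = 112

112


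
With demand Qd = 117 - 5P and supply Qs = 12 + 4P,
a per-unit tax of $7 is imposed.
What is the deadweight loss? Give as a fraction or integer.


Pre-tax equilibrium quantity: Q* = 176/3
Post-tax equilibrium quantity: Q_tax = 388/9
Reduction in quantity: Q* - Q_tax = 140/9
DWL = (1/2) * tax * (Q* - Q_tax)
DWL = (1/2) * 7 * 140/9 = 490/9

490/9


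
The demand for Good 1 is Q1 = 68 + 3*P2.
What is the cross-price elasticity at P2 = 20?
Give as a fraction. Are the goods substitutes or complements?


dQ1/dP2 = 3
At P2 = 20: Q1 = 68 + 3*20 = 128
Exy = (dQ1/dP2)(P2/Q1) = 3 * 20 / 128 = 15/32
Since Exy > 0, the goods are substitutes.

15/32 (substitutes)


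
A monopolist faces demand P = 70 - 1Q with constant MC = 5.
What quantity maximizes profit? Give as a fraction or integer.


TR = P*Q = (70 - 1Q)Q = 70Q - 1Q^2
MR = dTR/dQ = 70 - 2Q
Set MR = MC:
70 - 2Q = 5
65 = 2Q
Q* = 65/2 = 65/2

65/2


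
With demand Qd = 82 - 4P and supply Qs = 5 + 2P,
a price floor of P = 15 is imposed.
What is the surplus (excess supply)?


At P = 15:
Qd = 82 - 4*15 = 22
Qs = 5 + 2*15 = 35
Surplus = Qs - Qd = 35 - 22 = 13

13


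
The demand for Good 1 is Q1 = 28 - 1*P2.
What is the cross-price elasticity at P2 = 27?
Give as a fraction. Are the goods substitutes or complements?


dQ1/dP2 = -1
At P2 = 27: Q1 = 28 - 1*27 = 1
Exy = (dQ1/dP2)(P2/Q1) = -1 * 27 / 1 = -27
Since Exy < 0, the goods are complements.

-27 (complements)


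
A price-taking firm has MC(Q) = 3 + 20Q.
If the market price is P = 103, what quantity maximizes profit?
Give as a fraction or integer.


In perfect competition, profit is maximized where P = MC.
103 = 3 + 20Q
100 = 20Q
Q* = 100/20 = 5

5


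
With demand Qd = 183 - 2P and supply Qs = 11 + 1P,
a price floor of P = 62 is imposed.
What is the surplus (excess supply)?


At P = 62:
Qd = 183 - 2*62 = 59
Qs = 11 + 1*62 = 73
Surplus = Qs - Qd = 73 - 59 = 14

14


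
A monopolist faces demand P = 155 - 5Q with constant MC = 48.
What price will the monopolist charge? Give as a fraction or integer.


MR = 155 - 10Q
Set MR = MC: 155 - 10Q = 48
Q* = 107/10
Substitute into demand:
P* = 155 - 5*107/10 = 203/2

203/2


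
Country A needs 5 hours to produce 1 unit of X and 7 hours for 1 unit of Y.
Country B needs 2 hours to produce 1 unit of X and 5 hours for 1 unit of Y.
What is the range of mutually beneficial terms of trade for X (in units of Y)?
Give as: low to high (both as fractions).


Opportunity cost of X for Country A = hours_X / hours_Y = 5/7 = 5/7 units of Y
Opportunity cost of X for Country B = hours_X / hours_Y = 2/5 = 2/5 units of Y
Terms of trade must be between the two opportunity costs.
Range: 2/5 to 5/7

2/5 to 5/7


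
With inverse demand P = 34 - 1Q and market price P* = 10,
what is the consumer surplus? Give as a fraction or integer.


Maximum willingness to pay (at Q=0): P_max = 34
Quantity demanded at P* = 10:
Q* = (34 - 10)/1 = 24
CS = (1/2) * Q* * (P_max - P*)
CS = (1/2) * 24 * (34 - 10)
CS = (1/2) * 24 * 24 = 288

288


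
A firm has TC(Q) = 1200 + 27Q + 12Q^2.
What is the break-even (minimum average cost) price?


AC(Q) = 1200/Q + 27 + 12Q
To minimize: dAC/dQ = -1200/Q^2 + 12 = 0
Q^2 = 1200/12 = 100
Q* = 10
Min AC = 1200/10 + 27 + 12*10
Min AC = 120 + 27 + 120 = 267

267


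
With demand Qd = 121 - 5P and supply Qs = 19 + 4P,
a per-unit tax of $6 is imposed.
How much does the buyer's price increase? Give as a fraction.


With a per-unit tax, the buyer's price increase depends on relative slopes.
Supply slope: d = 4, Demand slope: b = 5
Buyer's price increase = d * tax / (b + d)
= 4 * 6 / (5 + 4)
= 24 / 9 = 8/3

8/3


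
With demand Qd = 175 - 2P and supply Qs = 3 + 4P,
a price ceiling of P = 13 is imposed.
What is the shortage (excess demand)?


At P = 13:
Qd = 175 - 2*13 = 149
Qs = 3 + 4*13 = 55
Shortage = Qd - Qs = 149 - 55 = 94

94


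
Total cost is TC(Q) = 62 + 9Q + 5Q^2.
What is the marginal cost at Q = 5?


MC = dTC/dQ = 9 + 2*5*Q
At Q = 5:
MC = 9 + 10*5
MC = 9 + 50 = 59

59


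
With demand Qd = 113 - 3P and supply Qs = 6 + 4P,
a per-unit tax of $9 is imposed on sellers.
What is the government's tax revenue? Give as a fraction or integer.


With tax on sellers, new supply: Qs' = 6 + 4(P - 9)
= 4P - 30
New equilibrium quantity:
Q_new = 362/7
Tax revenue = tax * Q_new = 9 * 362/7 = 3258/7

3258/7


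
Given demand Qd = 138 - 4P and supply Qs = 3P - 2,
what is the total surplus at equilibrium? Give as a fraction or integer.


Find equilibrium: 138 - 4P = 3P - 2
138 + 2 = 7P
P* = 140/7 = 20
Q* = 3*20 - 2 = 58
Inverse demand: P = 69/2 - Q/4, so P_max = 69/2
Inverse supply: P = 2/3 + Q/3, so P_min = 2/3
CS = (1/2) * 58 * (69/2 - 20) = 841/2
PS = (1/2) * 58 * (20 - 2/3) = 1682/3
TS = CS + PS = 841/2 + 1682/3 = 5887/6

5887/6


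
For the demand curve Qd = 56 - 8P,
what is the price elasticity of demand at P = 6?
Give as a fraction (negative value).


dQ/dP = -8
At P = 6: Q = 56 - 8*6 = 8
E = (dQ/dP)(P/Q) = (-8)(6/8) = -6

-6


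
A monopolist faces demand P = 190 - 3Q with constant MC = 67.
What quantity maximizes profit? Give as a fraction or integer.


TR = P*Q = (190 - 3Q)Q = 190Q - 3Q^2
MR = dTR/dQ = 190 - 6Q
Set MR = MC:
190 - 6Q = 67
123 = 6Q
Q* = 123/6 = 41/2

41/2


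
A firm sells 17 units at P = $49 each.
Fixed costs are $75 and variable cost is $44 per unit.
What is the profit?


Total Revenue = P * Q = 49 * 17 = $833
Total Cost = FC + VC*Q = 75 + 44*17 = $823
Profit = TR - TC = 833 - 823 = $10

$10


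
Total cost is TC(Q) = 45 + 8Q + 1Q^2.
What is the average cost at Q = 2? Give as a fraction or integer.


TC(2) = 45 + 8*2 + 1*2^2
TC(2) = 45 + 16 + 4 = 65
AC = TC/Q = 65/2 = 65/2

65/2


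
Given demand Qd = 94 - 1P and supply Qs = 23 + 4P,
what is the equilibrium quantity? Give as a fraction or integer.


First find equilibrium price:
94 - 1P = 23 + 4P
P* = 71/5 = 71/5
Then substitute into demand:
Q* = 94 - 1 * 71/5 = 399/5

399/5


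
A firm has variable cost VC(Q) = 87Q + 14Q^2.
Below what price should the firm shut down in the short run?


AVC(Q) = VC(Q)/Q = 87 + 14Q
AVC is increasing in Q, so minimum AVC is at Q -> 0+.
Min AVC = 87
The firm should shut down if P < 87.

87


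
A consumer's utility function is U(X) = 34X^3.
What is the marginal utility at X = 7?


MU = dU/dX = 34*3*X^(3-1)
MU = 102*X^2
At X = 7:
MU = 102 * 7^2
MU = 102 * 49 = 4998

4998


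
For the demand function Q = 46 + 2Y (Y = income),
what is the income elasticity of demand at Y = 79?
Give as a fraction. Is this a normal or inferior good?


dQ/dY = 2
At Y = 79: Q = 46 + 2*79 = 204
Ey = (dQ/dY)(Y/Q) = 2 * 79 / 204 = 79/102
Since Ey > 0, this is a normal good.

79/102 (normal good)


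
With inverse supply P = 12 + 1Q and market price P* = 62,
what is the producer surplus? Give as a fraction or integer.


Minimum supply price (at Q=0): P_min = 12
Quantity supplied at P* = 62:
Q* = (62 - 12)/1 = 50
PS = (1/2) * Q* * (P* - P_min)
PS = (1/2) * 50 * (62 - 12)
PS = (1/2) * 50 * 50 = 1250

1250


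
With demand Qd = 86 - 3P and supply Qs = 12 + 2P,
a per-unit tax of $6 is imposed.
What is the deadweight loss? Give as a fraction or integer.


Pre-tax equilibrium quantity: Q* = 208/5
Post-tax equilibrium quantity: Q_tax = 172/5
Reduction in quantity: Q* - Q_tax = 36/5
DWL = (1/2) * tax * (Q* - Q_tax)
DWL = (1/2) * 6 * 36/5 = 108/5

108/5


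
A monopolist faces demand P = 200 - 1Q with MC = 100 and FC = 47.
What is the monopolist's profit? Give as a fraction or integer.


MR = MC: 200 - 2Q = 100
Q* = 50
P* = 200 - 1*50 = 150
Profit = (P* - MC)*Q* - FC
= (150 - 100)*50 - 47
= 50*50 - 47
= 2500 - 47 = 2453

2453


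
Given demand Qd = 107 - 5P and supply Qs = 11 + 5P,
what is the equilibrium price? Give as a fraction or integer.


At equilibrium, Qd = Qs.
107 - 5P = 11 + 5P
107 - 11 = 5P + 5P
96 = 10P
P* = 96/10 = 48/5

48/5


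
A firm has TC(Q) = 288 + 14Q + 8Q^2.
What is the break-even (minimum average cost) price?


AC(Q) = 288/Q + 14 + 8Q
To minimize: dAC/dQ = -288/Q^2 + 8 = 0
Q^2 = 288/8 = 36
Q* = 6
Min AC = 288/6 + 14 + 8*6
Min AC = 48 + 14 + 48 = 110

110


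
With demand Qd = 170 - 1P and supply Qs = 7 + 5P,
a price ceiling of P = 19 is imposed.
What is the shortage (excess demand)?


At P = 19:
Qd = 170 - 1*19 = 151
Qs = 7 + 5*19 = 102
Shortage = Qd - Qs = 151 - 102 = 49

49


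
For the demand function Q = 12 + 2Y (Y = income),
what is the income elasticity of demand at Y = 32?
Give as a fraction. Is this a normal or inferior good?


dQ/dY = 2
At Y = 32: Q = 12 + 2*32 = 76
Ey = (dQ/dY)(Y/Q) = 2 * 32 / 76 = 16/19
Since Ey > 0, this is a normal good.

16/19 (normal good)


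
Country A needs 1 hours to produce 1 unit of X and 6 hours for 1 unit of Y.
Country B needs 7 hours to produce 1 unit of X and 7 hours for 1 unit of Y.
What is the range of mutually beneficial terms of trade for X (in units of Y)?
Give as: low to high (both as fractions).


Opportunity cost of X for Country A = hours_X / hours_Y = 1/6 = 1/6 units of Y
Opportunity cost of X for Country B = hours_X / hours_Y = 7/7 = 1 units of Y
Terms of trade must be between the two opportunity costs.
Range: 1/6 to 1

1/6 to 1


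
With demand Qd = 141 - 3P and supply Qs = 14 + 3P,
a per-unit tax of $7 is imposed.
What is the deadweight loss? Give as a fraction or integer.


Pre-tax equilibrium quantity: Q* = 155/2
Post-tax equilibrium quantity: Q_tax = 67
Reduction in quantity: Q* - Q_tax = 21/2
DWL = (1/2) * tax * (Q* - Q_tax)
DWL = (1/2) * 7 * 21/2 = 147/4

147/4


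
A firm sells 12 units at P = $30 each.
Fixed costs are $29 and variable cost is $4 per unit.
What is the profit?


Total Revenue = P * Q = 30 * 12 = $360
Total Cost = FC + VC*Q = 29 + 4*12 = $77
Profit = TR - TC = 360 - 77 = $283

$283


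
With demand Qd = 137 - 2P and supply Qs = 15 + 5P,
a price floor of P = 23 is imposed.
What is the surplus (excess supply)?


At P = 23:
Qd = 137 - 2*23 = 91
Qs = 15 + 5*23 = 130
Surplus = Qs - Qd = 130 - 91 = 39

39


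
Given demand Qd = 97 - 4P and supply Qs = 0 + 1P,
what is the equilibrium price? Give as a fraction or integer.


At equilibrium, Qd = Qs.
97 - 4P = 0 + 1P
97 - 0 = 4P + 1P
97 = 5P
P* = 97/5 = 97/5

97/5


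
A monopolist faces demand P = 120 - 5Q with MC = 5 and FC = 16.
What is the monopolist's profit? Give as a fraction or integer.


MR = MC: 120 - 10Q = 5
Q* = 23/2
P* = 120 - 5*23/2 = 125/2
Profit = (P* - MC)*Q* - FC
= (125/2 - 5)*23/2 - 16
= 115/2*23/2 - 16
= 2645/4 - 16 = 2581/4

2581/4


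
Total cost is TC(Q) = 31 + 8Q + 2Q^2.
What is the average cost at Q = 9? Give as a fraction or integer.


TC(9) = 31 + 8*9 + 2*9^2
TC(9) = 31 + 72 + 162 = 265
AC = TC/Q = 265/9 = 265/9

265/9


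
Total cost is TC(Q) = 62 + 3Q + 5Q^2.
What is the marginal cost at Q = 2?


MC = dTC/dQ = 3 + 2*5*Q
At Q = 2:
MC = 3 + 10*2
MC = 3 + 20 = 23

23


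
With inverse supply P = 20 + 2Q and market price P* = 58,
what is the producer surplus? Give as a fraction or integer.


Minimum supply price (at Q=0): P_min = 20
Quantity supplied at P* = 58:
Q* = (58 - 20)/2 = 19
PS = (1/2) * Q* * (P* - P_min)
PS = (1/2) * 19 * (58 - 20)
PS = (1/2) * 19 * 38 = 361

361


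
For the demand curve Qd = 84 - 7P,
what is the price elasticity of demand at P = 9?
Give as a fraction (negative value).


dQ/dP = -7
At P = 9: Q = 84 - 7*9 = 21
E = (dQ/dP)(P/Q) = (-7)(9/21) = -3

-3


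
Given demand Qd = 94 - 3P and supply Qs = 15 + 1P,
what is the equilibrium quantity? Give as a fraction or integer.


First find equilibrium price:
94 - 3P = 15 + 1P
P* = 79/4 = 79/4
Then substitute into demand:
Q* = 94 - 3 * 79/4 = 139/4

139/4


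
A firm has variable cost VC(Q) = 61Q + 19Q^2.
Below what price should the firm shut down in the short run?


AVC(Q) = VC(Q)/Q = 61 + 19Q
AVC is increasing in Q, so minimum AVC is at Q -> 0+.
Min AVC = 61
The firm should shut down if P < 61.

61


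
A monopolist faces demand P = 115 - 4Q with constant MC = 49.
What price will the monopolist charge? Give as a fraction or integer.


MR = 115 - 8Q
Set MR = MC: 115 - 8Q = 49
Q* = 33/4
Substitute into demand:
P* = 115 - 4*33/4 = 82

82


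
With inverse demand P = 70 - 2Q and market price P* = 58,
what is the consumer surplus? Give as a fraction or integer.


Maximum willingness to pay (at Q=0): P_max = 70
Quantity demanded at P* = 58:
Q* = (70 - 58)/2 = 6
CS = (1/2) * Q* * (P_max - P*)
CS = (1/2) * 6 * (70 - 58)
CS = (1/2) * 6 * 12 = 36

36


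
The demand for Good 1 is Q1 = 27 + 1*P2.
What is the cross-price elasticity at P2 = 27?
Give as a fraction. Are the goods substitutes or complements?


dQ1/dP2 = 1
At P2 = 27: Q1 = 27 + 1*27 = 54
Exy = (dQ1/dP2)(P2/Q1) = 1 * 27 / 54 = 1/2
Since Exy > 0, the goods are substitutes.

1/2 (substitutes)


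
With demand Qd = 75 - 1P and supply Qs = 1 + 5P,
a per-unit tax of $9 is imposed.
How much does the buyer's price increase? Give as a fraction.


With a per-unit tax, the buyer's price increase depends on relative slopes.
Supply slope: d = 5, Demand slope: b = 1
Buyer's price increase = d * tax / (b + d)
= 5 * 9 / (1 + 5)
= 45 / 6 = 15/2

15/2


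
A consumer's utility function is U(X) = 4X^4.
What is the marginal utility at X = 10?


MU = dU/dX = 4*4*X^(4-1)
MU = 16*X^3
At X = 10:
MU = 16 * 10^3
MU = 16 * 1000 = 16000

16000


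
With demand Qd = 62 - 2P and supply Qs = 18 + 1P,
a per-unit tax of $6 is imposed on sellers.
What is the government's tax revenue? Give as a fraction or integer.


With tax on sellers, new supply: Qs' = 18 + 1(P - 6)
= 12 + 1P
New equilibrium quantity:
Q_new = 86/3
Tax revenue = tax * Q_new = 6 * 86/3 = 172

172


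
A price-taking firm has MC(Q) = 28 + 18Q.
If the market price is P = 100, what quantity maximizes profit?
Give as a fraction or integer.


In perfect competition, profit is maximized where P = MC.
100 = 28 + 18Q
72 = 18Q
Q* = 72/18 = 4

4


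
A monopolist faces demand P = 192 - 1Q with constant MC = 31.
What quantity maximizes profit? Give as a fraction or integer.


TR = P*Q = (192 - 1Q)Q = 192Q - 1Q^2
MR = dTR/dQ = 192 - 2Q
Set MR = MC:
192 - 2Q = 31
161 = 2Q
Q* = 161/2 = 161/2

161/2


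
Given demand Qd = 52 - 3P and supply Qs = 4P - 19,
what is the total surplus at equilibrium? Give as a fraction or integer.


Find equilibrium: 52 - 3P = 4P - 19
52 + 19 = 7P
P* = 71/7 = 71/7
Q* = 4*71/7 - 19 = 151/7
Inverse demand: P = 52/3 - Q/3, so P_max = 52/3
Inverse supply: P = 19/4 + Q/4, so P_min = 19/4
CS = (1/2) * 151/7 * (52/3 - 71/7) = 22801/294
PS = (1/2) * 151/7 * (71/7 - 19/4) = 22801/392
TS = CS + PS = 22801/294 + 22801/392 = 22801/168

22801/168


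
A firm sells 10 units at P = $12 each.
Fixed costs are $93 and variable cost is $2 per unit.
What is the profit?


Total Revenue = P * Q = 12 * 10 = $120
Total Cost = FC + VC*Q = 93 + 2*10 = $113
Profit = TR - TC = 120 - 113 = $7

$7


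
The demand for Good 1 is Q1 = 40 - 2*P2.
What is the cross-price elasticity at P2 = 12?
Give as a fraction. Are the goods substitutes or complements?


dQ1/dP2 = -2
At P2 = 12: Q1 = 40 - 2*12 = 16
Exy = (dQ1/dP2)(P2/Q1) = -2 * 12 / 16 = -3/2
Since Exy < 0, the goods are complements.

-3/2 (complements)


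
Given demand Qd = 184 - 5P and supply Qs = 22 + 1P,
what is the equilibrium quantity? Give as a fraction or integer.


First find equilibrium price:
184 - 5P = 22 + 1P
P* = 162/6 = 27
Then substitute into demand:
Q* = 184 - 5 * 27 = 49

49


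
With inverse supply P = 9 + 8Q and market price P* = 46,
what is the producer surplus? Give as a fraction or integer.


Minimum supply price (at Q=0): P_min = 9
Quantity supplied at P* = 46:
Q* = (46 - 9)/8 = 37/8
PS = (1/2) * Q* * (P* - P_min)
PS = (1/2) * 37/8 * (46 - 9)
PS = (1/2) * 37/8 * 37 = 1369/16

1369/16


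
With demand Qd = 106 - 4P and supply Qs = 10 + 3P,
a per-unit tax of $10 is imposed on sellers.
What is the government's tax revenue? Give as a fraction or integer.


With tax on sellers, new supply: Qs' = 10 + 3(P - 10)
= 3P - 20
New equilibrium quantity:
Q_new = 34
Tax revenue = tax * Q_new = 10 * 34 = 340

340


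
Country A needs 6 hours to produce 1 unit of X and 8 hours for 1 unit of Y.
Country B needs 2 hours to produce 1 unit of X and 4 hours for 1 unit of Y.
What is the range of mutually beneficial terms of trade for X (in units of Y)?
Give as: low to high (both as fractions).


Opportunity cost of X for Country A = hours_X / hours_Y = 6/8 = 3/4 units of Y
Opportunity cost of X for Country B = hours_X / hours_Y = 2/4 = 1/2 units of Y
Terms of trade must be between the two opportunity costs.
Range: 1/2 to 3/4

1/2 to 3/4


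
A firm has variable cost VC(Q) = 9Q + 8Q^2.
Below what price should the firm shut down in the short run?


AVC(Q) = VC(Q)/Q = 9 + 8Q
AVC is increasing in Q, so minimum AVC is at Q -> 0+.
Min AVC = 9
The firm should shut down if P < 9.

9


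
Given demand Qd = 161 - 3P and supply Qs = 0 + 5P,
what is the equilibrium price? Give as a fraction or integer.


At equilibrium, Qd = Qs.
161 - 3P = 0 + 5P
161 - 0 = 3P + 5P
161 = 8P
P* = 161/8 = 161/8

161/8


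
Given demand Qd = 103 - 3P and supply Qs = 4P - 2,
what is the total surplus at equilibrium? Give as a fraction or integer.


Find equilibrium: 103 - 3P = 4P - 2
103 + 2 = 7P
P* = 105/7 = 15
Q* = 4*15 - 2 = 58
Inverse demand: P = 103/3 - Q/3, so P_max = 103/3
Inverse supply: P = 1/2 + Q/4, so P_min = 1/2
CS = (1/2) * 58 * (103/3 - 15) = 1682/3
PS = (1/2) * 58 * (15 - 1/2) = 841/2
TS = CS + PS = 1682/3 + 841/2 = 5887/6

5887/6


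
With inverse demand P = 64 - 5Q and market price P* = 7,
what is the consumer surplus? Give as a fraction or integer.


Maximum willingness to pay (at Q=0): P_max = 64
Quantity demanded at P* = 7:
Q* = (64 - 7)/5 = 57/5
CS = (1/2) * Q* * (P_max - P*)
CS = (1/2) * 57/5 * (64 - 7)
CS = (1/2) * 57/5 * 57 = 3249/10

3249/10


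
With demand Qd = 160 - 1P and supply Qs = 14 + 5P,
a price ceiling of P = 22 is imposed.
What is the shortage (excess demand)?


At P = 22:
Qd = 160 - 1*22 = 138
Qs = 14 + 5*22 = 124
Shortage = Qd - Qs = 138 - 124 = 14

14


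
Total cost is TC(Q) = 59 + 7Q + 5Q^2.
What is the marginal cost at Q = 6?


MC = dTC/dQ = 7 + 2*5*Q
At Q = 6:
MC = 7 + 10*6
MC = 7 + 60 = 67

67


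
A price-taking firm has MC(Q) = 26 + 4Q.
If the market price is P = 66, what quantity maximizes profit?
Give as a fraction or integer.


In perfect competition, profit is maximized where P = MC.
66 = 26 + 4Q
40 = 4Q
Q* = 40/4 = 10

10


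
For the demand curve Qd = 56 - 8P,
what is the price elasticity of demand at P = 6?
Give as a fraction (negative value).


dQ/dP = -8
At P = 6: Q = 56 - 8*6 = 8
E = (dQ/dP)(P/Q) = (-8)(6/8) = -6

-6


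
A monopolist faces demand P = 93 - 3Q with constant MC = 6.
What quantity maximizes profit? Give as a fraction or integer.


TR = P*Q = (93 - 3Q)Q = 93Q - 3Q^2
MR = dTR/dQ = 93 - 6Q
Set MR = MC:
93 - 6Q = 6
87 = 6Q
Q* = 87/6 = 29/2

29/2


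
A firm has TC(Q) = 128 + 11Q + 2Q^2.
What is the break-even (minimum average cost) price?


AC(Q) = 128/Q + 11 + 2Q
To minimize: dAC/dQ = -128/Q^2 + 2 = 0
Q^2 = 128/2 = 64
Q* = 8
Min AC = 128/8 + 11 + 2*8
Min AC = 16 + 11 + 16 = 43

43


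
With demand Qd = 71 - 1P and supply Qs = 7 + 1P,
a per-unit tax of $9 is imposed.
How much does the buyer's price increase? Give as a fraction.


With a per-unit tax, the buyer's price increase depends on relative slopes.
Supply slope: d = 1, Demand slope: b = 1
Buyer's price increase = d * tax / (b + d)
= 1 * 9 / (1 + 1)
= 9 / 2 = 9/2

9/2


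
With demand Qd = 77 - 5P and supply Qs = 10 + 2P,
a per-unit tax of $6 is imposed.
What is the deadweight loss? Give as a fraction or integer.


Pre-tax equilibrium quantity: Q* = 204/7
Post-tax equilibrium quantity: Q_tax = 144/7
Reduction in quantity: Q* - Q_tax = 60/7
DWL = (1/2) * tax * (Q* - Q_tax)
DWL = (1/2) * 6 * 60/7 = 180/7

180/7


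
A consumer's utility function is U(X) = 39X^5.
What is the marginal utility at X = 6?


MU = dU/dX = 39*5*X^(5-1)
MU = 195*X^4
At X = 6:
MU = 195 * 6^4
MU = 195 * 1296 = 252720

252720


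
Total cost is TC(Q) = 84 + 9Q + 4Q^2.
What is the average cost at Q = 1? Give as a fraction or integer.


TC(1) = 84 + 9*1 + 4*1^2
TC(1) = 84 + 9 + 4 = 97
AC = TC/Q = 97/1 = 97

97


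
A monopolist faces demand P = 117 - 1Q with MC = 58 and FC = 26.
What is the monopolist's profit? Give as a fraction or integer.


MR = MC: 117 - 2Q = 58
Q* = 59/2
P* = 117 - 1*59/2 = 175/2
Profit = (P* - MC)*Q* - FC
= (175/2 - 58)*59/2 - 26
= 59/2*59/2 - 26
= 3481/4 - 26 = 3377/4

3377/4


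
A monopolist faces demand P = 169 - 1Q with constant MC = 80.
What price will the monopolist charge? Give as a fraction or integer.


MR = 169 - 2Q
Set MR = MC: 169 - 2Q = 80
Q* = 89/2
Substitute into demand:
P* = 169 - 1*89/2 = 249/2

249/2


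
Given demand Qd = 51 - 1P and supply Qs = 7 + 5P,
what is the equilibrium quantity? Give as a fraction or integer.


First find equilibrium price:
51 - 1P = 7 + 5P
P* = 44/6 = 22/3
Then substitute into demand:
Q* = 51 - 1 * 22/3 = 131/3

131/3


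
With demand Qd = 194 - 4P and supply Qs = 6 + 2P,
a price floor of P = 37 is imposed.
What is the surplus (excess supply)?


At P = 37:
Qd = 194 - 4*37 = 46
Qs = 6 + 2*37 = 80
Surplus = Qs - Qd = 80 - 46 = 34

34


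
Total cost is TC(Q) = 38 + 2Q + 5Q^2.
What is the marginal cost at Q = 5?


MC = dTC/dQ = 2 + 2*5*Q
At Q = 5:
MC = 2 + 10*5
MC = 2 + 50 = 52

52


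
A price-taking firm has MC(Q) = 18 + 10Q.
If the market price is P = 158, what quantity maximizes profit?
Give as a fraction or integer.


In perfect competition, profit is maximized where P = MC.
158 = 18 + 10Q
140 = 10Q
Q* = 140/10 = 14

14


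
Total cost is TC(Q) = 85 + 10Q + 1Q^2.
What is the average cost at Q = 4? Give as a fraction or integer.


TC(4) = 85 + 10*4 + 1*4^2
TC(4) = 85 + 40 + 16 = 141
AC = TC/Q = 141/4 = 141/4

141/4


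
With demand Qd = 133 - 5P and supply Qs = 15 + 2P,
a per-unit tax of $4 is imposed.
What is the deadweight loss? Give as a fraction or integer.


Pre-tax equilibrium quantity: Q* = 341/7
Post-tax equilibrium quantity: Q_tax = 43
Reduction in quantity: Q* - Q_tax = 40/7
DWL = (1/2) * tax * (Q* - Q_tax)
DWL = (1/2) * 4 * 40/7 = 80/7

80/7


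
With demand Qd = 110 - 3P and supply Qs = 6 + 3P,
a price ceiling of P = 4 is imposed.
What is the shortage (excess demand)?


At P = 4:
Qd = 110 - 3*4 = 98
Qs = 6 + 3*4 = 18
Shortage = Qd - Qs = 98 - 18 = 80

80


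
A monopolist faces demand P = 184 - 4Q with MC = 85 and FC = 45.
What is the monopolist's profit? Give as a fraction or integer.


MR = MC: 184 - 8Q = 85
Q* = 99/8
P* = 184 - 4*99/8 = 269/2
Profit = (P* - MC)*Q* - FC
= (269/2 - 85)*99/8 - 45
= 99/2*99/8 - 45
= 9801/16 - 45 = 9081/16

9081/16
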